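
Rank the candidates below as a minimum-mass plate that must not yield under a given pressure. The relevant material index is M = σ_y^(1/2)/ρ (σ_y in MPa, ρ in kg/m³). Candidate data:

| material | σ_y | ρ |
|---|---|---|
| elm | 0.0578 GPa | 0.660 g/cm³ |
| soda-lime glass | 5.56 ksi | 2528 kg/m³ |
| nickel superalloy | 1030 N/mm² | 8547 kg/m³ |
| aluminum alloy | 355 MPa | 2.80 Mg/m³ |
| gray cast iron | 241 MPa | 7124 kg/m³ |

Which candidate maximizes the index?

elm

After converting to SI:
  elm: σ_y = 57.80 MPa, ρ = 660.0 kg/m³
  soda-lime glass: σ_y = 38.33 MPa, ρ = 2528 kg/m³
  nickel superalloy: σ_y = 1030 MPa, ρ = 8547 kg/m³
  aluminum alloy: σ_y = 355.0 MPa, ρ = 2800 kg/m³
  gray cast iron: σ_y = 241.0 MPa, ρ = 7124 kg/m³
  elm: M = 11.5×10⁻³
  aluminum alloy: M = 6.73×10⁻³
  nickel superalloy: M = 3.75×10⁻³
  soda-lime glass: M = 2.45×10⁻³
  gray cast iron: M = 2.18×10⁻³
Highest index: elm.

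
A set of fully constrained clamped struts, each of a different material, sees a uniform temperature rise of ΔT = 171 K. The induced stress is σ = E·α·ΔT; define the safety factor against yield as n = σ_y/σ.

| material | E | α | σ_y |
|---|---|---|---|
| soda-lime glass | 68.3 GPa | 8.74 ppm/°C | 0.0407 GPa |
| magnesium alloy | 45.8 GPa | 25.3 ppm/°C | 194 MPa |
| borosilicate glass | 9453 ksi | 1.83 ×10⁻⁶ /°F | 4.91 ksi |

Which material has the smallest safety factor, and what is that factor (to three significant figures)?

Per material, after unit conversion:
  soda-lime glass: E = 68.30, α = 8.74, σ_y = 40.70 → σ = 102 MPa, n = 0.399
  magnesium alloy: E = 45.80, α = 25.3, σ_y = 194.0 → σ = 198 MPa, n = 0.979
  borosilicate glass: E = 65.18, α = 3.29, σ_y = 33.85 → σ = 36.7 MPa, n = 0.922
Soda-lime glass has the lowest safety factor, n = 0.399.

soda-lime glass, n = 0.399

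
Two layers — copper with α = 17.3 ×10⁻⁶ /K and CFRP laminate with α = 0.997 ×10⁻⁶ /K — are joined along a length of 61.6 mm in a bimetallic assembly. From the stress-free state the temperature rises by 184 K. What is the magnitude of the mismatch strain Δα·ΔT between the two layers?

Δα = |17.3 − 0.997|×10⁻⁶/K = 16.3×10⁻⁶/K.
Mismatch strain = Δα·ΔT = 16.3×10⁻⁶ × 184.0 = 3.00×10⁻³.

3.00×10⁻³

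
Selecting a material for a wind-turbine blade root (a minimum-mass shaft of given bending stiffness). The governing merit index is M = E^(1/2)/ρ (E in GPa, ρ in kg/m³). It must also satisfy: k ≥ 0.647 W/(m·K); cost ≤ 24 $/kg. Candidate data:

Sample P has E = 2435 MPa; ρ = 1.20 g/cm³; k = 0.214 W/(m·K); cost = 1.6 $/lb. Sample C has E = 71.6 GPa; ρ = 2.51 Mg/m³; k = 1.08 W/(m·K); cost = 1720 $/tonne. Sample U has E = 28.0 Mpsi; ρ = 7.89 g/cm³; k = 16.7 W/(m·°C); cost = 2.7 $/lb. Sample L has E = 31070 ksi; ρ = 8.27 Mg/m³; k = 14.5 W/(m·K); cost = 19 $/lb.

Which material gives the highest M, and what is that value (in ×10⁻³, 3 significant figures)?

sample C, M = 3.37×10⁻³

Screen on constraints: k ≥ 0.647 W/(m·K); cost ≤ 24 $/kg. Survivors: sample C, sample U.
Putting every candidate on a common basis:
  sample C: E = 71.60 GPa, ρ = 2510 kg/m³
  sample U: E = 193.1 GPa, ρ = 7890 kg/m³
  sample C: M = 3.37×10⁻³
  sample U: M = 1.76×10⁻³
The maximum is for sample C.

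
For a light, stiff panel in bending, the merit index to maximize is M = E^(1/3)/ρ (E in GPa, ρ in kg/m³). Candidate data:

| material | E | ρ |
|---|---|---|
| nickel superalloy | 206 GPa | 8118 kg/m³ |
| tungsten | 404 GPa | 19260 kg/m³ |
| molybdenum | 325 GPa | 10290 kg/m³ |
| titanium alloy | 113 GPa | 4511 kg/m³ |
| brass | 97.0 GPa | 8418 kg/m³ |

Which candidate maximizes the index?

titanium alloy

Evaluate M for each candidate:
  titanium alloy: M = 1.07×10⁻³
  nickel superalloy: M = 0.728×10⁻³
  molybdenum: M = 0.668×10⁻³
  brass: M = 0.546×10⁻³
  tungsten: M = 0.384×10⁻³
Titanium alloy has the largest M.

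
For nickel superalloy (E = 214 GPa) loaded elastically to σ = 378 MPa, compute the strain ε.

ε = σ/E = 378 / 214000 = 1.77×10⁻³.

1.77×10⁻³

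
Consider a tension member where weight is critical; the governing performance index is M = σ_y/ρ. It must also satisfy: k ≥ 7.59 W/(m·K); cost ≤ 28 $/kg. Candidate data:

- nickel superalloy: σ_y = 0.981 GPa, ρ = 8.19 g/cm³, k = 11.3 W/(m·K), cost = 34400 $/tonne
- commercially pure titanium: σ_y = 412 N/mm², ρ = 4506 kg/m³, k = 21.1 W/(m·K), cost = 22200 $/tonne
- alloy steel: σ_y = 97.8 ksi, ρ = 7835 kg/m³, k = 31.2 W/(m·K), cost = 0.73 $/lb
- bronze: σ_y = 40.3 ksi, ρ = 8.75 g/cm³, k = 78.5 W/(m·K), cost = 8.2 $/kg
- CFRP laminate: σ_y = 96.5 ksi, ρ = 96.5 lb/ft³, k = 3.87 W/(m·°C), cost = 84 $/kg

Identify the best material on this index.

Screen on constraints: k ≥ 7.59 W/(m·K); cost ≤ 28 $/kg. Survivors: commercially pure titanium, alloy steel, bronze.
In SI units:
  commercially pure titanium: σ_y = 412.0 MPa, ρ = 4506 kg/m³
  alloy steel: σ_y = 674.3 MPa, ρ = 7835 kg/m³
  bronze: σ_y = 277.9 MPa, ρ = 8750 kg/m³
  commercially pure titanium: M = 91.4 kN·m/kg
  alloy steel: M = 86.1 kN·m/kg
  bronze: M = 31.8 kN·m/kg
Highest index: commercially pure titanium.

commercially pure titanium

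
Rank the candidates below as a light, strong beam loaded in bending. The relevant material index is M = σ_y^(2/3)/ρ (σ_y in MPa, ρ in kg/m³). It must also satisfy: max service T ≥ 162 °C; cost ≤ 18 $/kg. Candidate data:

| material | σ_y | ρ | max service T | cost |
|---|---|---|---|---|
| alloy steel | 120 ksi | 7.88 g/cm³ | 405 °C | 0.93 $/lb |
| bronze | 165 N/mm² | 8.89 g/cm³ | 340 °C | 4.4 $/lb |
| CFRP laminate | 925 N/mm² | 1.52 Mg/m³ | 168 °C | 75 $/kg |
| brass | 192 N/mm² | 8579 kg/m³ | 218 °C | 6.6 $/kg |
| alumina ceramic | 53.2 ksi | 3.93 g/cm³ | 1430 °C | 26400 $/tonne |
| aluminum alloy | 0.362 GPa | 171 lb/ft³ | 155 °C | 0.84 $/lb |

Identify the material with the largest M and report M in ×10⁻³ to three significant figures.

Screen on constraints: max service T ≥ 162 °C; cost ≤ 18 $/kg. Survivors: alloy steel, bronze, brass.
In SI units:
  alloy steel: σ_y = 827.4 MPa, ρ = 7880 kg/m³
  bronze: σ_y = 165.0 MPa, ρ = 8890 kg/m³
  brass: σ_y = 192.0 MPa, ρ = 8579 kg/m³
  alloy steel: M = 11.2×10⁻³
  brass: M = 3.88×10⁻³
  bronze: M = 3.38×10⁻³
Highest index: alloy steel.

alloy steel, M = 11.2×10⁻³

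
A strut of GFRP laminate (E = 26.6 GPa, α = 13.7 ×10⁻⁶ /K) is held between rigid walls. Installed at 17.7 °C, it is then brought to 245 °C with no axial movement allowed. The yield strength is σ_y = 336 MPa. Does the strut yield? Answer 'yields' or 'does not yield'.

ΔT = 227.3 K. Constrained thermal stress σ = E·α·ΔT = 26.60×10³ MPa × 13.7×10⁻⁶ × 227.3 = 82.8 MPa (compressive).
Compare to σ_y = 336 MPa: σ < σ_y, so it does not yield.

does not yield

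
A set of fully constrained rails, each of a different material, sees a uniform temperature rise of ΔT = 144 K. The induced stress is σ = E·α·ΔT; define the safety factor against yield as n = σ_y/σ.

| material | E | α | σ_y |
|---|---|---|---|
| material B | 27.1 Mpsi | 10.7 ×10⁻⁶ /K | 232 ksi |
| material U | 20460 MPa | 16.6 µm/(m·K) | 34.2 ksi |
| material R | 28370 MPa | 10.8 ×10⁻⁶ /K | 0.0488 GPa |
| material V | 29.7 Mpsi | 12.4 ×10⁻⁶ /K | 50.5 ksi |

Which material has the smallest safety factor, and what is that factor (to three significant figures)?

material V, n = 0.952

In consistent units (E in GPa, α in ×10⁻⁶/K, σ_y in MPa):
  material B: E = 186.8, α = 10.7, σ_y = 1600 → σ = 288 MPa, n = 5.56
  material U: E = 20.46, α = 16.6, σ_y = 235.8 → σ = 48.9 MPa, n = 4.82
  material R: E = 28.37, α = 10.8, σ_y = 48.80 → σ = 44.1 MPa, n = 1.11
  material V: E = 204.8, α = 12.4, σ_y = 348.2 → σ = 366 MPa, n = 0.952
The minimum is material V at n = 0.952.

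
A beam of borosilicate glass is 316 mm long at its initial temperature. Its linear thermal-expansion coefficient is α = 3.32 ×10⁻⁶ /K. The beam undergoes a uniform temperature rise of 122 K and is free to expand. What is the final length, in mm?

316.13 mm

ΔL = α·L₀·ΔT = 3.32×10⁻⁶ × 316 mm × 122.0 K = 0.128 mm.
L = L₀ + ΔL = 316 + 0.128 = 316.13 mm.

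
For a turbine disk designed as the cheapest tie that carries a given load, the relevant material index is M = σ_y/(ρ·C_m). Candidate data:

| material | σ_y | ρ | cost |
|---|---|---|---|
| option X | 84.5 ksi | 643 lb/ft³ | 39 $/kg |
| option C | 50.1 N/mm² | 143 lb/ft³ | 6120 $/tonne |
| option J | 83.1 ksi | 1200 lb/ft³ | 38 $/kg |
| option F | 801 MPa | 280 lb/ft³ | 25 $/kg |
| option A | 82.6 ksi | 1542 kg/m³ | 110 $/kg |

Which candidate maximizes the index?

Normalizing units and computing the index:
  option X: σ_y = 582.6 MPa, ρ = 10300 kg/m³, cost = 39.00 $/kg
  option C: σ_y = 50.10 MPa, ρ = 2291 kg/m³, cost = 6.120 $/kg
  option J: σ_y = 573.0 MPa, ρ = 19220 kg/m³, cost = 38.00 $/kg
  option F: σ_y = 801.0 MPa, ρ = 4485 kg/m³, cost = 25.00 $/kg
  option A: σ_y = 569.5 MPa, ρ = 1542 kg/m³, cost = 110.0 $/kg
  option F: M = 7.14 kN·m per $
  option C: M = 3.57 kN·m per $
  option A: M = 3.36 kN·m per $
  option X: M = 1.45 kN·m per $
  option J: M = 0.784 kN·m per $
Option F ranks first.

option F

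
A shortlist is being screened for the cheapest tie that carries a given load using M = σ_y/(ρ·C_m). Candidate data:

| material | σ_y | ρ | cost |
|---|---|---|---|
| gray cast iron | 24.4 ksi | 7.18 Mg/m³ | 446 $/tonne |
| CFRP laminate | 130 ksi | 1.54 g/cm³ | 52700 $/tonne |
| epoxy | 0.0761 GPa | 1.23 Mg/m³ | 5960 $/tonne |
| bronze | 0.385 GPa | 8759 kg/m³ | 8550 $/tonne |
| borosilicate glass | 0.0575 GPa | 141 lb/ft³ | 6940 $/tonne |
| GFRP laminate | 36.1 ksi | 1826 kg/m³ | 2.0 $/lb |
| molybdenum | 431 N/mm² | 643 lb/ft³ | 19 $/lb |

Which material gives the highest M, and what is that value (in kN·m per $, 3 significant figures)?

gray cast iron, M = 52.5 kN·m per $

After converting to SI:
  gray cast iron: σ_y = 168.2 MPa, ρ = 7180 kg/m³, cost = 0.4460 $/kg
  CFRP laminate: σ_y = 896.3 MPa, ρ = 1540 kg/m³, cost = 52.70 $/kg
  epoxy: σ_y = 76.10 MPa, ρ = 1230 kg/m³, cost = 5.960 $/kg
  bronze: σ_y = 385.0 MPa, ρ = 8759 kg/m³, cost = 8.550 $/kg
  borosilicate glass: σ_y = 57.50 MPa, ρ = 2259 kg/m³, cost = 6.940 $/kg
  GFRP laminate: σ_y = 248.9 MPa, ρ = 1826 kg/m³, cost = 4.409 $/kg
  molybdenum: σ_y = 431.0 MPa, ρ = 10300 kg/m³, cost = 41.89 $/kg
  gray cast iron: M = 52.5 kN·m per $
  GFRP laminate: M = 30.9 kN·m per $
  CFRP laminate: M = 11.0 kN·m per $
  epoxy: M = 10.4 kN·m per $
  bronze: M = 5.14 kN·m per $
  borosilicate glass: M = 3.67 kN·m per $
  molybdenum: M = 0.999 kN·m per $
Gray cast iron ranks first.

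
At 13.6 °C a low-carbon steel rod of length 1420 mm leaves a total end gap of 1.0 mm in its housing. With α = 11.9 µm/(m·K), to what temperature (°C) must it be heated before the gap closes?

α·L₀·ΔT = 1.0 mm ⇒ ΔT = 1.0 / (11.9×10⁻⁶ × 1420.0) = 59.18 K.
T = 13.6 + 59.18 = 72.78 °C.

72.8 °C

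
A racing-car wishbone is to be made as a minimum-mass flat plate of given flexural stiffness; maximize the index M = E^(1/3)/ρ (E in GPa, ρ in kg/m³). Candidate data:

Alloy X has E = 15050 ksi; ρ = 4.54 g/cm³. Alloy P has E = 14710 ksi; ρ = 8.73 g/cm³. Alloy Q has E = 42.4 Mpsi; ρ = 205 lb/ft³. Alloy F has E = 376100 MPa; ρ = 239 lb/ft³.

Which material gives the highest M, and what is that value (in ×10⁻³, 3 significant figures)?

alloy Q, M = 2.02×10⁻³

Putting every candidate on a common basis:
  alloy X: E = 103.8 GPa, ρ = 4540 kg/m³
  alloy P: E = 101.4 GPa, ρ = 8730 kg/m³
  alloy Q: E = 292.3 GPa, ρ = 3284 kg/m³
  alloy F: E = 376.1 GPa, ρ = 3828 kg/m³
  alloy Q: M = 2.02×10⁻³
  alloy F: M = 1.89×10⁻³
  alloy X: M = 1.04×10⁻³
  alloy P: M = 0.534×10⁻³
The maximum is for alloy Q.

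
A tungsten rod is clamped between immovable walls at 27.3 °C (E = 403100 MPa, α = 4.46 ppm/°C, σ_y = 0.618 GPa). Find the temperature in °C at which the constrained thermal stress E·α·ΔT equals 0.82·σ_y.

309 °C

E = 403100 MPa = 403.1 GPa.
σ_y = 0.618 GPa = 618.0 MPa.
E·α·ΔT = 506.8 MPa ⇒ ΔT = 506.8 / (403.1×10³ × 4.46×10⁻⁶) = 281.9 K.
T = 27.3 + 281.9 = 309.2 °C.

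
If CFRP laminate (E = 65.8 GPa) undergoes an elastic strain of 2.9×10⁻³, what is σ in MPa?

191 MPa

σ = E·ε = 65800 MPa × 2.9×10⁻³ = 191 MPa.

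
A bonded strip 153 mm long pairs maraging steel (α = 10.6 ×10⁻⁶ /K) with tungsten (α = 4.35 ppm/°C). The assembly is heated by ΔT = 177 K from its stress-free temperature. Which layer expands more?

α(maraging steel) = 10.6×10⁻⁶/K vs α(tungsten) = 4.35×10⁻⁶/K.
Higher α expands more for the same ΔT: maraging steel.

maraging steel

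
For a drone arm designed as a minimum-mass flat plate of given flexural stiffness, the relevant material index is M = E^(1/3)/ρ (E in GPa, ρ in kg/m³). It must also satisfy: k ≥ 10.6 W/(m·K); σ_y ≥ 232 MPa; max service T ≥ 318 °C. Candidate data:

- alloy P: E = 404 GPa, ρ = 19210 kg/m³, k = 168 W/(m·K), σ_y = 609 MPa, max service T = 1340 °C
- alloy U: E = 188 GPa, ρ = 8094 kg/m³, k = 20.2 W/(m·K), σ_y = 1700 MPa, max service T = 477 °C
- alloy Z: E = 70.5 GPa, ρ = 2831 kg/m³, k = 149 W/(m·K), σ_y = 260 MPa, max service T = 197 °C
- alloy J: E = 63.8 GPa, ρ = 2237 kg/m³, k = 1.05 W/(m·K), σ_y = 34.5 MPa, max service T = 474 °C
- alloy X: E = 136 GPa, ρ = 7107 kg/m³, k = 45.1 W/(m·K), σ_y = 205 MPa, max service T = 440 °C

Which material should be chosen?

alloy U

Screen on constraints: k ≥ 10.6 W/(m·K); σ_y ≥ 232 MPa; max service T ≥ 318 °C. Survivors: alloy P, alloy U.
Computing M directly (units already consistent):
  alloy U: M = 0.708×10⁻³
  alloy P: M = 0.385×10⁻³
Alloy U has the largest M.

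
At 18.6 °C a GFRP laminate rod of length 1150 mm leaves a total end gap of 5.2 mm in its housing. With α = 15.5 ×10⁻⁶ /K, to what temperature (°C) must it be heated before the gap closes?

α·L₀·ΔT = 5.2 mm ⇒ ΔT = 5.2 / (15.5×10⁻⁶ × 1150.0) = 291.7 K.
T = 18.6 + 291.7 = 310.3 °C.

310 °C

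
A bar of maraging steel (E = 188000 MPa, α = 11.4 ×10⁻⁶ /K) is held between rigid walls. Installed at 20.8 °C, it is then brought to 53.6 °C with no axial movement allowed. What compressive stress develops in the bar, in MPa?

70.3 MPa

E = 188000 MPa = 188.0 GPa.
ΔT = 32.80 K. Constrained thermal stress σ = E·α·ΔT = 188.0×10³ MPa × 11.4×10⁻⁶ × 32.80 = 70.3 MPa (compressive).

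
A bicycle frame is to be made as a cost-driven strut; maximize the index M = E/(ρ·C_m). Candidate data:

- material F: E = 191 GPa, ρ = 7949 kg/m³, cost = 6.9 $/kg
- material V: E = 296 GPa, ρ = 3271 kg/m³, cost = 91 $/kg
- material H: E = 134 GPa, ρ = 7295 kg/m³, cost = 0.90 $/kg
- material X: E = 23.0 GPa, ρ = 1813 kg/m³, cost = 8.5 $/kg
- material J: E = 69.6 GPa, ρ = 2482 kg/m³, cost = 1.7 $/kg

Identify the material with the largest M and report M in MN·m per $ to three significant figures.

material H, M = 20.4 MN·m per $

Per-candidate index values:
  material H: M = 20.4 MN·m per $
  material J: M = 16.5 MN·m per $
  material F: M = 3.48 MN·m per $
  material X: M = 1.49 MN·m per $
  material V: M = 0.994 MN·m per $
Material H ranks first.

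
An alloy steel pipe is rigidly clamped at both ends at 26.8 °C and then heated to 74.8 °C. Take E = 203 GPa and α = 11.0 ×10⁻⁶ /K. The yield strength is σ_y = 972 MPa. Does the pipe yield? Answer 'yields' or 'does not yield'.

ΔT = 48.00 K. Constrained thermal stress σ = E·α·ΔT = 203.0×10³ MPa × 11.0×10⁻⁶ × 48.00 = 107 MPa (compressive).
Compare to σ_y = 972 MPa: σ < σ_y, so it does not yield.

does not yield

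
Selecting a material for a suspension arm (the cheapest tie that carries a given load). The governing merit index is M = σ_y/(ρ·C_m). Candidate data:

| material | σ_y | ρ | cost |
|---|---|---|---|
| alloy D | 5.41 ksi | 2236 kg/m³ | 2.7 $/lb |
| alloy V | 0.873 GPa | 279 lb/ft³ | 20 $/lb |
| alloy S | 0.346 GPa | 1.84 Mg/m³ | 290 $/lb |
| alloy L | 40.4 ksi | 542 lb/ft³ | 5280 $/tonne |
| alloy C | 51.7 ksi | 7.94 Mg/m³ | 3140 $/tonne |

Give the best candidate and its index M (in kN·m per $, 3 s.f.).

alloy C, M = 14.3 kN·m per $

Normalizing units and computing the index:
  alloy D: σ_y = 37.30 MPa, ρ = 2236 kg/m³, cost = 5.952 $/kg
  alloy V: σ_y = 873.0 MPa, ρ = 4469 kg/m³, cost = 44.09 $/kg
  alloy S: σ_y = 346.0 MPa, ρ = 1840 kg/m³, cost = 639.3 $/kg
  alloy L: σ_y = 278.5 MPa, ρ = 8682 kg/m³, cost = 5.280 $/kg
  alloy C: σ_y = 356.5 MPa, ρ = 7940 kg/m³, cost = 3.140 $/kg
  alloy C: M = 14.3 kN·m per $
  alloy L: M = 6.08 kN·m per $
  alloy V: M = 4.43 kN·m per $
  alloy D: M = 2.80 kN·m per $
  alloy S: M = 0.294 kN·m per $
Alloy C ranks first.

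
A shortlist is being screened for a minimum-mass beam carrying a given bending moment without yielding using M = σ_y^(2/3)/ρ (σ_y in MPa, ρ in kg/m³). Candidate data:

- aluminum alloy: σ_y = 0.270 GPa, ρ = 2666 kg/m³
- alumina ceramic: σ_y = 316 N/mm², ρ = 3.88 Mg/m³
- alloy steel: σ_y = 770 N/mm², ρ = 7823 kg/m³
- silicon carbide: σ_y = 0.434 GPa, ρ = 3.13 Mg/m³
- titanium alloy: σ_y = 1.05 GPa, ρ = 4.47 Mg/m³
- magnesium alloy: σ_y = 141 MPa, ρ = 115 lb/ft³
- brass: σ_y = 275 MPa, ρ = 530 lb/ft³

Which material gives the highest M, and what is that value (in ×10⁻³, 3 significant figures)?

titanium alloy, M = 23.1×10⁻³

Putting every candidate on a common basis:
  aluminum alloy: σ_y = 270.0 MPa, ρ = 2666 kg/m³
  alumina ceramic: σ_y = 316.0 MPa, ρ = 3880 kg/m³
  alloy steel: σ_y = 770.0 MPa, ρ = 7823 kg/m³
  silicon carbide: σ_y = 434.0 MPa, ρ = 3130 kg/m³
  titanium alloy: σ_y = 1050 MPa, ρ = 4470 kg/m³
  magnesium alloy: σ_y = 141.0 MPa, ρ = 1842 kg/m³
  brass: σ_y = 275.0 MPa, ρ = 8490 kg/m³
  titanium alloy: M = 23.1×10⁻³
  silicon carbide: M = 18.3×10⁻³
  aluminum alloy: M = 15.7×10⁻³
  magnesium alloy: M = 14.7×10⁻³
  alumina ceramic: M = 12.0×10⁻³
  alloy steel: M = 10.7×10⁻³
  brass: M = 4.98×10⁻³
Titanium alloy ranks first.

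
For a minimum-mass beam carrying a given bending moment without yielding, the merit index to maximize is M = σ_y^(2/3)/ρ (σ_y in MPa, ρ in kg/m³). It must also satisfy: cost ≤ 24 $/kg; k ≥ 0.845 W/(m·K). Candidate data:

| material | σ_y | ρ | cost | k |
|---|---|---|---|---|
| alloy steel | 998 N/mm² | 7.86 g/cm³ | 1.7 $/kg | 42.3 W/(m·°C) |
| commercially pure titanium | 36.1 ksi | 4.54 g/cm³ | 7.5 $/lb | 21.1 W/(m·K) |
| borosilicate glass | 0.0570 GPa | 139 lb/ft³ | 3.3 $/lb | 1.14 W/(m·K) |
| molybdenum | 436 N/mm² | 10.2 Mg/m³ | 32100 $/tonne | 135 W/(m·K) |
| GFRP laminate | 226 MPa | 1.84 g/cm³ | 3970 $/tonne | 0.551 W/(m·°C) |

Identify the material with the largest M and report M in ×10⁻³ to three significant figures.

Screen on constraints: cost ≤ 24 $/kg; k ≥ 0.845 W/(m·K). Survivors: alloy steel, commercially pure titanium, borosilicate glass.
After converting to SI:
  alloy steel: σ_y = 998.0 MPa, ρ = 7860 kg/m³
  commercially pure titanium: σ_y = 248.9 MPa, ρ = 4540 kg/m³
  borosilicate glass: σ_y = 57.00 MPa, ρ = 2227 kg/m³
  alloy steel: M = 12.7×10⁻³
  commercially pure titanium: M = 8.72×10⁻³
  borosilicate glass: M = 6.65×10⁻³
The maximum is for alloy steel.

alloy steel, M = 12.7×10⁻³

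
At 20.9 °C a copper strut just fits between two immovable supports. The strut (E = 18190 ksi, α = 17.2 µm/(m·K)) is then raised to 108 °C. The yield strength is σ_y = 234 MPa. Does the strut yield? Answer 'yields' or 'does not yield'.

E = 18190 ksi = 125.4 GPa.
ΔT = 87.10 K. Constrained thermal stress σ = E·α·ΔT = 125.4×10³ MPa × 17.2×10⁻⁶ × 87.10 = 188 MPa (compressive).
Compare to σ_y = 234 MPa: σ < σ_y, so it does not yield.

does not yield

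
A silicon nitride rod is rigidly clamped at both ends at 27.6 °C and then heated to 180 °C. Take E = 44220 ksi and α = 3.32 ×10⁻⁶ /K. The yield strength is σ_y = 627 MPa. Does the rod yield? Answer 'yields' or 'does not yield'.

E = 44220 ksi = 304.9 GPa.
ΔT = 152.4 K. Constrained thermal stress σ = E·α·ΔT = 304.9×10³ MPa × 3.32×10⁻⁶ × 152.4 = 154 MPa (compressive).
Compare to σ_y = 627 MPa: σ < σ_y, so it does not yield.

does not yield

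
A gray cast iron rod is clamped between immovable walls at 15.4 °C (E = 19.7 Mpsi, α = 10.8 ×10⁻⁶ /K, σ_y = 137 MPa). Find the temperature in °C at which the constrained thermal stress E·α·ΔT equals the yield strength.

E = 19.7 Mpsi = 135.8 GPa.
E·α·ΔT = 137.0 MPa ⇒ ΔT = 137.0 / (135.8×10³ × 10.8×10⁻⁶) = 93.39 K.
T = 15.4 + 93.39 = 108.8 °C.

109 °C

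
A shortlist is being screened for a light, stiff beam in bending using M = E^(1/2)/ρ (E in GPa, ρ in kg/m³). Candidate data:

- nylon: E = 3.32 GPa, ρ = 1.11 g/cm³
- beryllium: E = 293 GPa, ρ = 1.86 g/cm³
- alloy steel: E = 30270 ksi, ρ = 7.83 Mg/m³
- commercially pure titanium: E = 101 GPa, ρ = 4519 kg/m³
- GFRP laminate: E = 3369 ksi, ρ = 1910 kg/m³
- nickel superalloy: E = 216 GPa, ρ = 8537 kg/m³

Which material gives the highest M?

beryllium

After converting to SI:
  nylon: E = 3.320 GPa, ρ = 1110 kg/m³
  beryllium: E = 293.0 GPa, ρ = 1860 kg/m³
  alloy steel: E = 208.7 GPa, ρ = 7830 kg/m³
  commercially pure titanium: E = 101.0 GPa, ρ = 4519 kg/m³
  GFRP laminate: E = 23.23 GPa, ρ = 1910 kg/m³
  nickel superalloy: E = 216.0 GPa, ρ = 8537 kg/m³
  beryllium: M = 9.20×10⁻³
  GFRP laminate: M = 2.52×10⁻³
  commercially pure titanium: M = 2.22×10⁻³
  alloy steel: M = 1.85×10⁻³
  nickel superalloy: M = 1.72×10⁻³
  nylon: M = 1.64×10⁻³
Beryllium has the largest M.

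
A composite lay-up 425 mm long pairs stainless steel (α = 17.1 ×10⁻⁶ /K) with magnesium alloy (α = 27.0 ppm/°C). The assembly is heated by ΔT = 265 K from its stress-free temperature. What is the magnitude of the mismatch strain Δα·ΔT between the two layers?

Δα = |17.1 − 27.0|×10⁻⁶/K = 9.90×10⁻⁶/K.
Mismatch strain = Δα·ΔT = 9.90×10⁻⁶ × 265.0 = 2.62×10⁻³.

2.62×10⁻³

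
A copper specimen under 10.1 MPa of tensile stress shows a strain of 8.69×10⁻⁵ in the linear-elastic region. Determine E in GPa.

116 GPa

E = σ/ε = 10.1 MPa / 8.69×10⁻⁵ = 116200 MPa = 116 GPa.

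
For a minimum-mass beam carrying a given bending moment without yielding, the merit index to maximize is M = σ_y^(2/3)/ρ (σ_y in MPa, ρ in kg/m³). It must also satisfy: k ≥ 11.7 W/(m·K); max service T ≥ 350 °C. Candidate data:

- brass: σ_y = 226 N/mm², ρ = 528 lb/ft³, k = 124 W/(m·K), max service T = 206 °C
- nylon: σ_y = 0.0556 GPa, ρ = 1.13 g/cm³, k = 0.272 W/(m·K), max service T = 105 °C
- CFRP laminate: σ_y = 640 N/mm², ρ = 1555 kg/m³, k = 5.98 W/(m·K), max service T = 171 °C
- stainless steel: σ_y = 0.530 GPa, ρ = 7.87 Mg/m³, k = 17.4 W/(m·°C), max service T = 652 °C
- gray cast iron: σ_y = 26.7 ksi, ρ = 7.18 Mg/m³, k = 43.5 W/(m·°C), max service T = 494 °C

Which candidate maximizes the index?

stainless steel

Screen on constraints: k ≥ 11.7 W/(m·K); max service T ≥ 350 °C. Survivors: stainless steel, gray cast iron.
In SI units:
  stainless steel: σ_y = 530.0 MPa, ρ = 7870 kg/m³
  gray cast iron: σ_y = 184.1 MPa, ρ = 7180 kg/m³
  stainless steel: M = 8.32×10⁻³
  gray cast iron: M = 4.51×10⁻³
The maximum is for stainless steel.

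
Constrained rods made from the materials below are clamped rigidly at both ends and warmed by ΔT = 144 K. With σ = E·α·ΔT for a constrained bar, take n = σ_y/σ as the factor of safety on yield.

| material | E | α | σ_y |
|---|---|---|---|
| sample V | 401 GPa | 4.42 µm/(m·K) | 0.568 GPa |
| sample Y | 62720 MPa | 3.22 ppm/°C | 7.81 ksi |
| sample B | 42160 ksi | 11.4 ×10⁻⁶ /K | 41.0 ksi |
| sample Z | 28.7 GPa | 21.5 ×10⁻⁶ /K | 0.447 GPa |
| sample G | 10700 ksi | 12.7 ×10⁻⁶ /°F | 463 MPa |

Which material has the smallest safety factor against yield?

sample B

In consistent units (E in GPa, α in ×10⁻⁶/K, σ_y in MPa):
  sample V: E = 401.0, α = 4.42, σ_y = 568.0 → σ = 255 MPa, n = 2.23
  sample Y: E = 62.72, α = 3.22, σ_y = 53.85 → σ = 29.1 MPa, n = 1.85
  sample B: E = 290.7, α = 11.4, σ_y = 282.7 → σ = 477 MPa, n = 0.592
  sample Z: E = 28.70, α = 21.5, σ_y = 447.0 → σ = 88.9 MPa, n = 5.03
  sample G: E = 73.77, α = 22.9, σ_y = 463.0 → σ = 243 MPa, n = 1.91
Sample B has the lowest safety factor, n = 0.592.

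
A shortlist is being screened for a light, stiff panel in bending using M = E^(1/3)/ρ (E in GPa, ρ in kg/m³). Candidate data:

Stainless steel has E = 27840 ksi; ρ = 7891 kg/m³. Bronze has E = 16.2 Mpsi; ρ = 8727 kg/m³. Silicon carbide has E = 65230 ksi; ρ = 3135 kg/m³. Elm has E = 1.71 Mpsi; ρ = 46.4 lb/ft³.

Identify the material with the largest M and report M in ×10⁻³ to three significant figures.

Convert each candidate to consistent units, then evaluate M:
  stainless steel: E = 192.0 GPa, ρ = 7891 kg/m³
  bronze: E = 111.7 GPa, ρ = 8727 kg/m³
  silicon carbide: E = 449.7 GPa, ρ = 3135 kg/m³
  elm: E = 11.79 GPa, ρ = 743.3 kg/m³
  elm: M = 3.06×10⁻³
  silicon carbide: M = 2.44×10⁻³
  stainless steel: M = 0.731×10⁻³
  bronze: M = 0.552×10⁻³
The maximum is for elm.

elm, M = 3.06×10⁻³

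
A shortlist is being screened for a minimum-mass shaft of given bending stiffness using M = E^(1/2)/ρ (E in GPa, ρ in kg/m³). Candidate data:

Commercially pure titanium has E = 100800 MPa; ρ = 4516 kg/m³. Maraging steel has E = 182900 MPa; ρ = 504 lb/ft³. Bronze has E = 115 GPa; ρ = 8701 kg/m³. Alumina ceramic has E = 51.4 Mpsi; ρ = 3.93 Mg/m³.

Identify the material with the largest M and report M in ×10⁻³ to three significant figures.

Normalizing units and computing the index:
  commercially pure titanium: E = 100.8 GPa, ρ = 4516 kg/m³
  maraging steel: E = 182.9 GPa, ρ = 8073 kg/m³
  bronze: E = 115.0 GPa, ρ = 8701 kg/m³
  alumina ceramic: E = 354.4 GPa, ρ = 3930 kg/m³
  alumina ceramic: M = 4.79×10⁻³
  commercially pure titanium: M = 2.22×10⁻³
  maraging steel: M = 1.68×10⁻³
  bronze: M = 1.23×10⁻³
The maximum is for alumina ceramic.

alumina ceramic, M = 4.79×10⁻³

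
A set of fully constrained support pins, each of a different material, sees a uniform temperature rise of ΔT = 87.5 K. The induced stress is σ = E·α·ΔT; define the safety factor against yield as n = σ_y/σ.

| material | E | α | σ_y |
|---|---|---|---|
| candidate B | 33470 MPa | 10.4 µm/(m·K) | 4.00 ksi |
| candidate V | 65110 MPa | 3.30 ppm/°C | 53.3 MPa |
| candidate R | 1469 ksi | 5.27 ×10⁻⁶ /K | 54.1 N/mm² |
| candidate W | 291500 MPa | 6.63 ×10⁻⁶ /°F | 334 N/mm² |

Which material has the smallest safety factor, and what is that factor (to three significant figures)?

Converting E to GPa, α to ×10⁻⁶/K, σ_y to MPa, then σ and n for each:
  candidate B: E = 33.47, α = 10.4, σ_y = 27.58 → σ = 30.5 MPa, n = 0.905
  candidate V: E = 65.11, α = 3.30, σ_y = 53.30 → σ = 18.8 MPa, n = 2.84
  candidate R: E = 10.13, α = 5.27, σ_y = 54.10 → σ = 4.67 MPa, n = 11.6
  candidate W: E = 291.5, α = 11.9, σ_y = 334.0 → σ = 304 MPa, n = 1.10
The minimum is candidate B at n = 0.905.

candidate B, n = 0.905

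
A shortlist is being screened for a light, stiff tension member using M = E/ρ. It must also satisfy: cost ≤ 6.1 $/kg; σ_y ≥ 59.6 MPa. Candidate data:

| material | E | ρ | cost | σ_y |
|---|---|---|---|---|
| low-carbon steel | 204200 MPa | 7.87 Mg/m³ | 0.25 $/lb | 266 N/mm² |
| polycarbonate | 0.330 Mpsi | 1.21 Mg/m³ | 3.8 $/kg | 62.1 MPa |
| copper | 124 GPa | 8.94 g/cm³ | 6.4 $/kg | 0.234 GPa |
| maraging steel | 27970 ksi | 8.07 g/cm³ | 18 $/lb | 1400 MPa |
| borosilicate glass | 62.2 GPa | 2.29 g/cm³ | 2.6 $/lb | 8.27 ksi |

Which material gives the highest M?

Screen on constraints: cost ≤ 6.1 $/kg; σ_y ≥ 59.6 MPa. Survivors: low-carbon steel, polycarbonate.
Convert each candidate to consistent units, then evaluate M:
  low-carbon steel: E = 204.2 GPa, ρ = 7870 kg/m³
  polycarbonate: E = 2.275 GPa, ρ = 1210 kg/m³
  low-carbon steel: M = 25.9 MN·m/kg
  polycarbonate: M = 1.88 MN·m/kg
The maximum is for low-carbon steel.

low-carbon steel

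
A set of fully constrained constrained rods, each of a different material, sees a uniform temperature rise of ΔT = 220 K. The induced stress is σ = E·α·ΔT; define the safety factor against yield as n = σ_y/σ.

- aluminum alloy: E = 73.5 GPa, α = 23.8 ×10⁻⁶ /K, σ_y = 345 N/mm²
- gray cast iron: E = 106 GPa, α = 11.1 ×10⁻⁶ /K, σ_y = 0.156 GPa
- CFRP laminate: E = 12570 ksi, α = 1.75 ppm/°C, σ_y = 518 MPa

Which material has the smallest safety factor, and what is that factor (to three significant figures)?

Per material, after unit conversion:
  aluminum alloy: E = 73.50, α = 23.8, σ_y = 345.0 → σ = 385 MPa, n = 0.896
  gray cast iron: E = 106.0, α = 11.1, σ_y = 156.0 → σ = 259 MPa, n = 0.603
  CFRP laminate: E = 86.67, α = 1.75, σ_y = 518.0 → σ = 33.4 MPa, n = 15.5
Smallest n: gray cast iron with n = 0.603.

gray cast iron, n = 0.603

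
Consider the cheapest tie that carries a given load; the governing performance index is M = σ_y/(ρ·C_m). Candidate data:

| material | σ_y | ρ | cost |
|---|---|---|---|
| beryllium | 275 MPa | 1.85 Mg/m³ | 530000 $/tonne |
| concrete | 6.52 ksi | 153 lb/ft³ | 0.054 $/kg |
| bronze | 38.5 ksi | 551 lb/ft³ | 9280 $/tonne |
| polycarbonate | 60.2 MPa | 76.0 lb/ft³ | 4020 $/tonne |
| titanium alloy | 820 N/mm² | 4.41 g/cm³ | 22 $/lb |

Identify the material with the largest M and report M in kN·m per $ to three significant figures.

concrete, M = 340 kN·m per $

Normalizing units and computing the index:
  beryllium: σ_y = 275.0 MPa, ρ = 1850 kg/m³, cost = 530.0 $/kg
  concrete: σ_y = 44.95 MPa, ρ = 2451 kg/m³, cost = 0.05400 $/kg
  bronze: σ_y = 265.4 MPa, ρ = 8826 kg/m³, cost = 9.280 $/kg
  polycarbonate: σ_y = 60.20 MPa, ρ = 1217 kg/m³, cost = 4.020 $/kg
  titanium alloy: σ_y = 820.0 MPa, ρ = 4410 kg/m³, cost = 48.50 $/kg
  concrete: M = 340 kN·m per $
  polycarbonate: M = 12.3 kN·m per $
  titanium alloy: M = 3.83 kN·m per $
  bronze: M = 3.24 kN·m per $
  beryllium: M = 0.280 kN·m per $
The maximum is for concrete.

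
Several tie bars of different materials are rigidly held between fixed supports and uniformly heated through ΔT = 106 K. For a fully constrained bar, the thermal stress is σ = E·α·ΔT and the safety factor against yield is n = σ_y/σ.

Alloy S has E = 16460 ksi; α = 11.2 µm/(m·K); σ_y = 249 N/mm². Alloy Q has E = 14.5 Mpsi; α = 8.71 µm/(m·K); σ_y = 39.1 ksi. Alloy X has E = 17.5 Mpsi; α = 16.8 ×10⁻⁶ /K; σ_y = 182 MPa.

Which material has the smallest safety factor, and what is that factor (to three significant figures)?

alloy X, n = 0.847

In consistent units (E in GPa, α in ×10⁻⁶/K, σ_y in MPa):
  alloy S: E = 113.5, α = 11.2, σ_y = 249.0 → σ = 135 MPa, n = 1.85
  alloy Q: E = 99.97, α = 8.71, σ_y = 269.6 → σ = 92.3 MPa, n = 2.92
  alloy X: E = 120.7, α = 16.8, σ_y = 182.0 → σ = 215 MPa, n = 0.847
The minimum is alloy X at n = 0.847.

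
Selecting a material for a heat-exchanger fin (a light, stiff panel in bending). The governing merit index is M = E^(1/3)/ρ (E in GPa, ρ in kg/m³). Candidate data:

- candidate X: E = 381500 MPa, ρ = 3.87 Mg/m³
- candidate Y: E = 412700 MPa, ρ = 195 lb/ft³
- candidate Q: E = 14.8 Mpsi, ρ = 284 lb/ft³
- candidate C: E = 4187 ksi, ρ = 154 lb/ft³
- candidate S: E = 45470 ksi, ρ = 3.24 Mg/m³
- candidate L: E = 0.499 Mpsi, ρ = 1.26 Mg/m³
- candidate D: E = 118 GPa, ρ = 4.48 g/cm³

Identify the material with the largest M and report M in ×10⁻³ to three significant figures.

candidate Y, M = 2.38×10⁻³

In SI units:
  candidate X: E = 381.5 GPa, ρ = 3870 kg/m³
  candidate Y: E = 412.7 GPa, ρ = 3124 kg/m³
  candidate Q: E = 102.0 GPa, ρ = 4549 kg/m³
  candidate C: E = 28.87 GPa, ρ = 2467 kg/m³
  candidate S: E = 313.5 GPa, ρ = 3240 kg/m³
  candidate L: E = 3.440 GPa, ρ = 1260 kg/m³
  candidate D: E = 118.0 GPa, ρ = 4480 kg/m³
  candidate Y: M = 2.38×10⁻³
  candidate S: M = 2.10×10⁻³
  candidate X: M = 1.87×10⁻³
  candidate C: M = 1.24×10⁻³
  candidate L: M = 1.20×10⁻³
  candidate D: M = 1.09×10⁻³
  candidate Q: M = 1.03×10⁻³
Highest index: candidate Y.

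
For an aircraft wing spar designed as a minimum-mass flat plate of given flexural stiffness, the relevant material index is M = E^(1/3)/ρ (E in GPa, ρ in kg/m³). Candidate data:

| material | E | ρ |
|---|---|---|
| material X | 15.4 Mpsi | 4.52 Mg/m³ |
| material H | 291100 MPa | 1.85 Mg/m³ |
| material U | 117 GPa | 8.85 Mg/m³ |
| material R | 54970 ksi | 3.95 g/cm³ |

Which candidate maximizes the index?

In SI units:
  material X: E = 106.2 GPa, ρ = 4520 kg/m³
  material H: E = 291.1 GPa, ρ = 1850 kg/m³
  material U: E = 117.0 GPa, ρ = 8850 kg/m³
  material R: E = 379.0 GPa, ρ = 3950 kg/m³
  material H: M = 3.58×10⁻³
  material R: M = 1.83×10⁻³
  material X: M = 1.05×10⁻³
  material U: M = 0.553×10⁻³
Highest index: material H.

material H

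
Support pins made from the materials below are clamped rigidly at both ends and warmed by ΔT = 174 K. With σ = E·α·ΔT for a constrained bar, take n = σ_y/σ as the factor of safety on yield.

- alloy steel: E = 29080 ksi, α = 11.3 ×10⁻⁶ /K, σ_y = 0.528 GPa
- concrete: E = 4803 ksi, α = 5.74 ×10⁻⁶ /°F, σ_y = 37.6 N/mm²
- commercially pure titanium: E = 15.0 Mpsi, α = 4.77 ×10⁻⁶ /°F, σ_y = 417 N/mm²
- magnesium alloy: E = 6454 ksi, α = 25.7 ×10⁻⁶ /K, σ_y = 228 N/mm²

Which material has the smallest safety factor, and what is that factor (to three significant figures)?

concrete, n = 0.632

In consistent units (E in GPa, α in ×10⁻⁶/K, σ_y in MPa):
  alloy steel: E = 200.5, α = 11.3, σ_y = 528.0 → σ = 394 MPa, n = 1.34
  concrete: E = 33.12, α = 10.3, σ_y = 37.60 → σ = 59.5 MPa, n = 0.632
  commercially pure titanium: E = 103.4, α = 8.59, σ_y = 417.0 → σ = 155 MPa, n = 2.70
  magnesium alloy: E = 44.50, α = 25.7, σ_y = 228.0 → σ = 199 MPa, n = 1.15
The minimum is concrete at n = 0.632.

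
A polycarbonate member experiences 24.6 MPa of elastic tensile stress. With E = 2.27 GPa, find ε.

ε = σ/E = 24.6 / 2270 = 0.0108.

0.0108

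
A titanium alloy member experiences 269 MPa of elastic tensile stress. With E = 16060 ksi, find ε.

2.43×10⁻³

E = 16060 ksi = 110.7 GPa = 110700 MPa.
ε = σ/E = 269 / 110700 = 2.43×10⁻³.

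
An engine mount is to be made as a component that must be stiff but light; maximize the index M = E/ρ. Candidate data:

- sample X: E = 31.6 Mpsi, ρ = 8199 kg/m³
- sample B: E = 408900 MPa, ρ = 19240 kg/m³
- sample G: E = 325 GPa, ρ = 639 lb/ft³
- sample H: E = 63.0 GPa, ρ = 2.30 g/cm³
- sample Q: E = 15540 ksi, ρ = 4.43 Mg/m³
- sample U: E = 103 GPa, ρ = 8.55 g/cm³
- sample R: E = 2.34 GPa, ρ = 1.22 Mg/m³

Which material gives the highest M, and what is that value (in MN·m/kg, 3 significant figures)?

Putting every candidate on a common basis:
  sample X: E = 217.9 GPa, ρ = 8199 kg/m³
  sample B: E = 408.9 GPa, ρ = 19240 kg/m³
  sample G: E = 325.0 GPa, ρ = 10240 kg/m³
  sample H: E = 63.00 GPa, ρ = 2300 kg/m³
  sample Q: E = 107.1 GPa, ρ = 4430 kg/m³
  sample U: E = 103.0 GPa, ρ = 8550 kg/m³
  sample R: E = 2.340 GPa, ρ = 1220 kg/m³
  sample G: M = 31.8 MN·m/kg
  sample H: M = 27.4 MN·m/kg
  sample X: M = 26.6 MN·m/kg
  sample Q: M = 24.2 MN·m/kg
  sample B: M = 21.3 MN·m/kg
  sample U: M = 12.0 MN·m/kg
  sample R: M = 1.92 MN·m/kg
Highest index: sample G.

sample G, M = 31.8 MN·m/kg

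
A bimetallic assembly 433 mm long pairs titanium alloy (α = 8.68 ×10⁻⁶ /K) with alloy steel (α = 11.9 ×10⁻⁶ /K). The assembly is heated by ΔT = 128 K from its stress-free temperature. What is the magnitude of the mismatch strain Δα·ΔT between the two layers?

Δα = |8.68 − 11.9|×10⁻⁶/K = 3.22×10⁻⁶/K.
Mismatch strain = Δα·ΔT = 3.22×10⁻⁶ × 128.0 = 4.12×10⁻⁴.

4.12×10⁻⁴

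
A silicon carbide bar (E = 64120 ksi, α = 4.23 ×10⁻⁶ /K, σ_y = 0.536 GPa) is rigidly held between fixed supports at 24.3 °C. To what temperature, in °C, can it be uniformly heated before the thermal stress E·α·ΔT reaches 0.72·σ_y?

231 °C

E = 64120 ksi = 442.1 GPa.
σ_y = 0.536 GPa = 536.0 MPa.
E·α·ΔT = 385.9 MPa ⇒ ΔT = 385.9 / (442.1×10³ × 4.23×10⁻⁶) = 206.4 K.
T = 24.3 + 206.4 = 230.7 °C.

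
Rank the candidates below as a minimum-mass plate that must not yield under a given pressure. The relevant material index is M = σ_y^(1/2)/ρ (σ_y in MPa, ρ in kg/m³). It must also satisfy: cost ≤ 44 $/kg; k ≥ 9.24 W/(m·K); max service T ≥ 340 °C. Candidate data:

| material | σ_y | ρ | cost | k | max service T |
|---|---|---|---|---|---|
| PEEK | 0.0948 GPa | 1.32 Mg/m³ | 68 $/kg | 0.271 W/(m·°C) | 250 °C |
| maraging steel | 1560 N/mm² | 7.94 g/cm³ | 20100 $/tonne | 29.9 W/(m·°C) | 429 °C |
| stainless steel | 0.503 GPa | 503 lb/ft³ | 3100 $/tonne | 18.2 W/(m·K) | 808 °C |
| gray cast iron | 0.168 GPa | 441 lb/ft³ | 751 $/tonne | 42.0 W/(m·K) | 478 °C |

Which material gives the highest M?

maraging steel

Screen on constraints: cost ≤ 44 $/kg; k ≥ 9.24 W/(m·K); max service T ≥ 340 °C. Survivors: maraging steel, stainless steel, gray cast iron.
In SI units:
  maraging steel: σ_y = 1560 MPa, ρ = 7940 kg/m³
  stainless steel: σ_y = 503.0 MPa, ρ = 8057 kg/m³
  gray cast iron: σ_y = 168.0 MPa, ρ = 7064 kg/m³
  maraging steel: M = 4.97×10⁻³
  stainless steel: M = 2.78×10⁻³
  gray cast iron: M = 1.83×10⁻³
Maraging steel ranks first.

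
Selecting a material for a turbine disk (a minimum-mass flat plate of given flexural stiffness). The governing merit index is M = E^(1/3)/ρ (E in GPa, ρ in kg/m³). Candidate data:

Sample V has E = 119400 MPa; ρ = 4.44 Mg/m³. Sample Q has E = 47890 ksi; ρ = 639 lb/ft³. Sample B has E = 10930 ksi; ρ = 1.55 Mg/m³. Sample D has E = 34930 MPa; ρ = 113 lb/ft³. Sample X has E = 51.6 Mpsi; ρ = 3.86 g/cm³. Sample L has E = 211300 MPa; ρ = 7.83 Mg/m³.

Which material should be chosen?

sample B

Convert each candidate to consistent units, then evaluate M:
  sample V: E = 119.4 GPa, ρ = 4440 kg/m³
  sample Q: E = 330.2 GPa, ρ = 10240 kg/m³
  sample B: E = 75.36 GPa, ρ = 1550 kg/m³
  sample D: E = 34.93 GPa, ρ = 1810 kg/m³
  sample X: E = 355.8 GPa, ρ = 3860 kg/m³
  sample L: E = 211.3 GPa, ρ = 7830 kg/m³
  sample B: M = 2.73×10⁻³
  sample X: M = 1.84×10⁻³
  sample D: M = 1.81×10⁻³
  sample V: M = 1.11×10⁻³
  sample L: M = 0.761×10⁻³
  sample Q: M = 0.675×10⁻³
Sample B ranks first.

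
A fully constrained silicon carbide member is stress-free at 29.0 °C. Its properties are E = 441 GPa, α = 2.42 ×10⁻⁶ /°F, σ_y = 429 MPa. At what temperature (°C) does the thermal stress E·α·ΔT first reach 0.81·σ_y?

α = 2.42×10⁻⁶/°F × 9/5 = 4.36×10⁻⁶/K.
E·α·ΔT = 347.5 MPa ⇒ ΔT = 347.5 / (441.0×10³ × 4.36×10⁻⁶) = 180.9 K.
T = 29.0 + 180.9 = 209.9 °C.

210 °C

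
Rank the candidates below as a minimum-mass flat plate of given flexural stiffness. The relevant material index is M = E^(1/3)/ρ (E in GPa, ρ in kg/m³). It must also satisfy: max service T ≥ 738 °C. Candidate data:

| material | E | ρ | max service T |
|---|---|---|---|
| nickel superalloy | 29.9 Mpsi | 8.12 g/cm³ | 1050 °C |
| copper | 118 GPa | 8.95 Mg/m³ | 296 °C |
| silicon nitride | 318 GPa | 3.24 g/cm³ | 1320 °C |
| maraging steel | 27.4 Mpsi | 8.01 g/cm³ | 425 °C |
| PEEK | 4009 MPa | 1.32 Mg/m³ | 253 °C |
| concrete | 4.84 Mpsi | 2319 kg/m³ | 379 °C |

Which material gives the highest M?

silicon nitride

Screen on constraints: max service T ≥ 738 °C. Survivors: nickel superalloy, silicon nitride.
Putting every candidate on a common basis:
  nickel superalloy: E = 206.2 GPa, ρ = 8120 kg/m³
  silicon nitride: E = 318.0 GPa, ρ = 3240 kg/m³
  silicon nitride: M = 2.11×10⁻³
  nickel superalloy: M = 0.728×10⁻³
Silicon nitride ranks first.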